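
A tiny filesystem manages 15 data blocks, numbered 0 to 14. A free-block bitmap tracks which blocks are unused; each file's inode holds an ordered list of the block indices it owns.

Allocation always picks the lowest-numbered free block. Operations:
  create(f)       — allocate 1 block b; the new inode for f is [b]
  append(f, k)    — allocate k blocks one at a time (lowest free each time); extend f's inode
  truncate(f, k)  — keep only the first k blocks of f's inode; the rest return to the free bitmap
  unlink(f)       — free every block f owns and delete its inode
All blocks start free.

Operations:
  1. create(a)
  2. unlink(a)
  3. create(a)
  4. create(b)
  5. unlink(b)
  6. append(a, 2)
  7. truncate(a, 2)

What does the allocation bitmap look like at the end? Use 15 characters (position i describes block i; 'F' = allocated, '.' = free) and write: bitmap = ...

bitmap = FF.............

after create(a) → a:[0]  free=[F..............]
after unlink(a) →   free=[...............]
after create(a) → a:[0]  free=[F..............]
after create(b) → a:[0], b:[1]  free=[FF.............]
after unlink(b) → a:[0]  free=[F..............]
after append(a, 2) → a:[0, 1, 2]  free=[FFF............]
after truncate(a, 2) → a:[0, 1]  free=[FF.............]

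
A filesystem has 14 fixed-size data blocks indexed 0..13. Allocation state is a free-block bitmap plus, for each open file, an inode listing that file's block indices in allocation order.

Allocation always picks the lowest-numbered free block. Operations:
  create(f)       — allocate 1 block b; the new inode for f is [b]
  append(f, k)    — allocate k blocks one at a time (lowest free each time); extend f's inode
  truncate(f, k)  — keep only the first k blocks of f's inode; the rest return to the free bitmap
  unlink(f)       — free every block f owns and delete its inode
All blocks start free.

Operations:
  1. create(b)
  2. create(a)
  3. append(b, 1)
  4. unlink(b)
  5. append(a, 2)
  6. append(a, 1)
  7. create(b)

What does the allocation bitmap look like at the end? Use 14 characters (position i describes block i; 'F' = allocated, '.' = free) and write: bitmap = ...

create(b): bitmap=F............. | b=[0]
create(a): bitmap=FF............ | a=[1] b=[0]
append(b, 1): bitmap=FFF........... | a=[1] b=[0, 2]
unlink(b): bitmap=.F............ | a=[1]
append(a, 2): bitmap=FFF........... | a=[1, 0, 2]
append(a, 1): bitmap=FFFF.......... | a=[1, 0, 2, 3]
create(b): bitmap=FFFFF......... | a=[1, 0, 2, 3] b=[4]

bitmap = FFFFF.........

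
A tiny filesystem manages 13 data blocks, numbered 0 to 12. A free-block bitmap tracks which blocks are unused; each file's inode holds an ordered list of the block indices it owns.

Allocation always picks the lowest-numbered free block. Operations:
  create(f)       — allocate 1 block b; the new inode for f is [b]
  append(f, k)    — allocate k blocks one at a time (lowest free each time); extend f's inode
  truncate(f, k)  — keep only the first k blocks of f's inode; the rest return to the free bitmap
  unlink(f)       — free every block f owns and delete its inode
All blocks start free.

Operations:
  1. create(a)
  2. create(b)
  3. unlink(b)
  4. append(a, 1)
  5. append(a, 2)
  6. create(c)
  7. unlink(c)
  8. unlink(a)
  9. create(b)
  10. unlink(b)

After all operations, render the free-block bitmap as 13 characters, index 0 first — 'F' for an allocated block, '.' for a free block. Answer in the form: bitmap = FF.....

  1. create(a)  ⇒  F............  {a→[0]}
  2. create(b)  ⇒  FF...........  {a→[0]; b→[1]}
  3. unlink(b)  ⇒  F............  {a→[0]}
  4. append(a, 1)  ⇒  FF...........  {a→[0, 1]}
  5. append(a, 2)  ⇒  FFFF.........  {a→[0, 1, 2, 3]}
  6. create(c)  ⇒  FFFFF........  {a→[0, 1, 2, 3]; c→[4]}
  7. unlink(c)  ⇒  FFFF.........  {a→[0, 1, 2, 3]}
  8. unlink(a)  ⇒  .............  {}
  9. create(b)  ⇒  F............  {b→[0]}
  10. unlink(b)  ⇒  .............  {}

bitmap = .............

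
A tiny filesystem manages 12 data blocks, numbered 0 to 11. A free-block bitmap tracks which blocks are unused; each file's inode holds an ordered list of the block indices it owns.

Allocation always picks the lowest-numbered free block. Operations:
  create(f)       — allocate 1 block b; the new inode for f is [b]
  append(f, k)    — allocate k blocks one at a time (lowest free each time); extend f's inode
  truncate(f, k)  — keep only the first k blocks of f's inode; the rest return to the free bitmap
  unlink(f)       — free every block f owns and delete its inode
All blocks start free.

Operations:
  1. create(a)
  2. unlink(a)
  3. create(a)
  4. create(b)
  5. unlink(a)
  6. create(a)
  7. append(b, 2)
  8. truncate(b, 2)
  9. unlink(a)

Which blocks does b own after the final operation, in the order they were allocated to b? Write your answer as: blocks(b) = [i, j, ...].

[1] create(a) — a=0 (map F...........)
[2] unlink(a) —  (map ............)
[3] create(a) — a=0 (map F...........)
[4] create(b) — a=0 b=1 (map FF..........)
[5] unlink(a) — b=1 (map .F..........)
[6] create(a) — a=0 b=1 (map FF..........)
[7] append(b, 2) — a=0 b=1,2,3 (map FFFF........)
[8] truncate(b, 2) — a=0 b=1,2 (map FFF.........)
[9] unlink(a) — b=1,2 (map .FF.........)

blocks(b) = [1, 2]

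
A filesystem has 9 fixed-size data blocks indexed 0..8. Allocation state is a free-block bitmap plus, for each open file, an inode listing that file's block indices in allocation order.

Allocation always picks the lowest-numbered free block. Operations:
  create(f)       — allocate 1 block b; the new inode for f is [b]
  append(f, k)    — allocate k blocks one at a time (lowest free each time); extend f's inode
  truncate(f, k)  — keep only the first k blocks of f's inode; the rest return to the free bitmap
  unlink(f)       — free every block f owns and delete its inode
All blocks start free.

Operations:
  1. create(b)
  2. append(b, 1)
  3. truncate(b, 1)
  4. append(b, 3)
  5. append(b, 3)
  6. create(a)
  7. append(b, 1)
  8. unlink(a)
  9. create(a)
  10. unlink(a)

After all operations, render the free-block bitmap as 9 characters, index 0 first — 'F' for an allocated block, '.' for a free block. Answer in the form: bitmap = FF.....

bitmap = FFFFFFF.F

create(b): bitmap=F........ | b=[0]
append(b, 1): bitmap=FF....... | b=[0, 1]
truncate(b, 1): bitmap=F........ | b=[0]
append(b, 3): bitmap=FFFF..... | b=[0, 1, 2, 3]
append(b, 3): bitmap=FFFFFFF.. | b=[0, 1, 2, 3, 4, 5, 6]
create(a): bitmap=FFFFFFFF. | a=[7] b=[0, 1, 2, 3, 4, 5, 6]
append(b, 1): bitmap=FFFFFFFFF | a=[7] b=[0, 1, 2, 3, 4, 5, 6, 8]
unlink(a): bitmap=FFFFFFF.F | b=[0, 1, 2, 3, 4, 5, 6, 8]
create(a): bitmap=FFFFFFFFF | a=[7] b=[0, 1, 2, 3, 4, 5, 6, 8]
unlink(a): bitmap=FFFFFFF.F | b=[0, 1, 2, 3, 4, 5, 6, 8]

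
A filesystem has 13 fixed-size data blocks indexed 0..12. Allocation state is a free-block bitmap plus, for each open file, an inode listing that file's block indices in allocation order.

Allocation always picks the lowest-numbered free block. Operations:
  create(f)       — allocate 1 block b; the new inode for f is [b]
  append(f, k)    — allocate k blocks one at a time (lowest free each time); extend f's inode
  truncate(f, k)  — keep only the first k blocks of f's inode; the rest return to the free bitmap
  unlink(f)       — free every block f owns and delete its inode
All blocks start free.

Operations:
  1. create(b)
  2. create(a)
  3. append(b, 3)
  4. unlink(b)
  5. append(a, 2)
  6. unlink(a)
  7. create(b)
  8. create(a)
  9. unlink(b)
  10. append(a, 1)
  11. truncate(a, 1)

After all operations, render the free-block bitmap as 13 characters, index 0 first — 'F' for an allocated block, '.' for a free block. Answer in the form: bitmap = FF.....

create(b): bitmap=F............ | b=[0]
create(a): bitmap=FF........... | a=[1] b=[0]
append(b, 3): bitmap=FFFFF........ | a=[1] b=[0, 2, 3, 4]
unlink(b): bitmap=.F........... | a=[1]
append(a, 2): bitmap=FFF.......... | a=[1, 0, 2]
unlink(a): bitmap=............. | 
create(b): bitmap=F............ | b=[0]
create(a): bitmap=FF........... | a=[1] b=[0]
unlink(b): bitmap=.F........... | a=[1]
append(a, 1): bitmap=FF........... | a=[1, 0]
truncate(a, 1): bitmap=.F........... | a=[1]

bitmap = .F...........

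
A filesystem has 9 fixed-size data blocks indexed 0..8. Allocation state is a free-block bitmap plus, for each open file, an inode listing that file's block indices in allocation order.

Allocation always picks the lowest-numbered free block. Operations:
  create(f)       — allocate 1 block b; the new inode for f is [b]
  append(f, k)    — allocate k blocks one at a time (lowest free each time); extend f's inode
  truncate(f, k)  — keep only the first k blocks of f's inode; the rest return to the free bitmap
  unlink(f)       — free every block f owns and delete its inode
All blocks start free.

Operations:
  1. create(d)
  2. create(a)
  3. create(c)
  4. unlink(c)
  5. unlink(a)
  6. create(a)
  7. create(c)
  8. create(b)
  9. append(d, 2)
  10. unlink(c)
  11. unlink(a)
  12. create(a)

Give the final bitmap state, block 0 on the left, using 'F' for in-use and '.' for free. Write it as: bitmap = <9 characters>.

bitmap = FF.FFF...

after create(d) → d:[0]  free=[F........]
after create(a) → a:[1], d:[0]  free=[FF.......]
after create(c) → a:[1], c:[2], d:[0]  free=[FFF......]
after unlink(c) → a:[1], d:[0]  free=[FF.......]
after unlink(a) → d:[0]  free=[F........]
after create(a) → a:[1], d:[0]  free=[FF.......]
after create(c) → a:[1], c:[2], d:[0]  free=[FFF......]
after create(b) → a:[1], b:[3], c:[2], d:[0]  free=[FFFF.....]
after append(d, 2) → a:[1], b:[3], c:[2], d:[0, 4, 5]  free=[FFFFFF...]
after unlink(c) → a:[1], b:[3], d:[0, 4, 5]  free=[FF.FFF...]
after unlink(a) → b:[3], d:[0, 4, 5]  free=[F..FFF...]
after create(a) → a:[1], b:[3], d:[0, 4, 5]  free=[FF.FFF...]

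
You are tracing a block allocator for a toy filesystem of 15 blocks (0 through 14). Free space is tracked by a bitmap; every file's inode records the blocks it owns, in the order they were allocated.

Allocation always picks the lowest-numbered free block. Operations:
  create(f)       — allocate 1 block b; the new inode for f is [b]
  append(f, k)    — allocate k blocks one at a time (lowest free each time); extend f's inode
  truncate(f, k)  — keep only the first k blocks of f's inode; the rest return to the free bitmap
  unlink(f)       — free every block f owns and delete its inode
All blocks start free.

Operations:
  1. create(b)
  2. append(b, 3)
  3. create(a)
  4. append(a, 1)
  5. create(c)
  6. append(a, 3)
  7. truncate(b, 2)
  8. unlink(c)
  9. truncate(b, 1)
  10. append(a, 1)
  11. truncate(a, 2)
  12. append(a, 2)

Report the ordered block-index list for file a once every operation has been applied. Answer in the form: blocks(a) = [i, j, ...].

  1. create(b)  ⇒  F..............  {b→[0]}
  2. append(b, 3)  ⇒  FFFF...........  {b→[0, 1, 2, 3]}
  3. create(a)  ⇒  FFFFF..........  {a→[4]; b→[0, 1, 2, 3]}
  4. append(a, 1)  ⇒  FFFFFF.........  {a→[4, 5]; b→[0, 1, 2, 3]}
  5. create(c)  ⇒  FFFFFFF........  {a→[4, 5]; b→[0, 1, 2, 3]; c→[6]}
  6. append(a, 3)  ⇒  FFFFFFFFFF.....  {a→[4, 5, 7, 8, 9]; b→[0, 1, 2, 3]; c→[6]}
  7. truncate(b, 2)  ⇒  FF..FFFFFF.....  {a→[4, 5, 7, 8, 9]; b→[0, 1]; c→[6]}
  8. unlink(c)  ⇒  FF..FF.FFF.....  {a→[4, 5, 7, 8, 9]; b→[0, 1]}
  9. truncate(b, 1)  ⇒  F...FF.FFF.....  {a→[4, 5, 7, 8, 9]; b→[0]}
  10. append(a, 1)  ⇒  FF..FF.FFF.....  {a→[4, 5, 7, 8, 9, 1]; b→[0]}
  11. truncate(a, 2)  ⇒  F...FF.........  {a→[4, 5]; b→[0]}
  12. append(a, 2)  ⇒  FFF.FF.........  {a→[4, 5, 1, 2]; b→[0]}

blocks(a) = [4, 5, 1, 2]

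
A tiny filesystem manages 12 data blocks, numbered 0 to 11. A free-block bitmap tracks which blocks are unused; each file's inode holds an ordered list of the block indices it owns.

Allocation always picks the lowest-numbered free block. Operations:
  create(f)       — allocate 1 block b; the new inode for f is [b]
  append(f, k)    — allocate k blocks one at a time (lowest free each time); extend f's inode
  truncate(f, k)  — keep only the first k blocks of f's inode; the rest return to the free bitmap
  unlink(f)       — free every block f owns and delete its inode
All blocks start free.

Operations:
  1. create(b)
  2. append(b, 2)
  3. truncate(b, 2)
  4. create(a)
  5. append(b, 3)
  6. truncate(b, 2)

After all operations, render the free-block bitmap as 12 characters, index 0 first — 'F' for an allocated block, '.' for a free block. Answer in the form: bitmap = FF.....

bitmap = FFF.........

after create(b) → b:[0]  free=[F...........]
after append(b, 2) → b:[0, 1, 2]  free=[FFF.........]
after truncate(b, 2) → b:[0, 1]  free=[FF..........]
after create(a) → a:[2], b:[0, 1]  free=[FFF.........]
after append(b, 3) → a:[2], b:[0, 1, 3, 4, 5]  free=[FFFFFF......]
after truncate(b, 2) → a:[2], b:[0, 1]  free=[FFF.........]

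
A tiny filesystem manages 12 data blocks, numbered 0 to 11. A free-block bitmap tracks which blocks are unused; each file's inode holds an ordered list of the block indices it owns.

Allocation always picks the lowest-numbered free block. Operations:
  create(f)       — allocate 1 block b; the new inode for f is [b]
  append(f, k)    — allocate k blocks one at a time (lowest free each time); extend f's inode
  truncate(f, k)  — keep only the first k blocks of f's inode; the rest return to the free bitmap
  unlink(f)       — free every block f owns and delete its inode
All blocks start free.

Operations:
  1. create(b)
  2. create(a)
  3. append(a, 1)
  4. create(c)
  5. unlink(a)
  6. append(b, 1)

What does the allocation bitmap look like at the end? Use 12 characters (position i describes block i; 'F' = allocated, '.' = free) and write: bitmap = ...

bitmap = FF.F........

[1] create(b) — b=0 (map F...........)
[2] create(a) — a=1 b=0 (map FF..........)
[3] append(a, 1) — a=1,2 b=0 (map FFF.........)
[4] create(c) — a=1,2 b=0 c=3 (map FFFF........)
[5] unlink(a) — b=0 c=3 (map F..F........)
[6] append(b, 1) — b=0,1 c=3 (map FF.F........)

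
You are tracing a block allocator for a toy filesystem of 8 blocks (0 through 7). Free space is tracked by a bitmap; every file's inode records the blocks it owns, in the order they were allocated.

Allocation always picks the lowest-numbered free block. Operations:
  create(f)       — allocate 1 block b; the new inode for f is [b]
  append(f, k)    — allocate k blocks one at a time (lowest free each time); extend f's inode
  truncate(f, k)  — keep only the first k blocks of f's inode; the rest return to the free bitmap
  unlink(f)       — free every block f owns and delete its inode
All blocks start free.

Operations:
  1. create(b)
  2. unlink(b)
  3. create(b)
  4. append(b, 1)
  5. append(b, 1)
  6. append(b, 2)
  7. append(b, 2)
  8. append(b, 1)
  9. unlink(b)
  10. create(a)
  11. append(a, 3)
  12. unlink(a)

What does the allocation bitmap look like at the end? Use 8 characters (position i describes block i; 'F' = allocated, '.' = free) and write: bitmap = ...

bitmap = ........

[1] create(b) — b=0 (map F.......)
[2] unlink(b) —  (map ........)
[3] create(b) — b=0 (map F.......)
[4] append(b, 1) — b=0,1 (map FF......)
[5] append(b, 1) — b=0,1,2 (map FFF.....)
[6] append(b, 2) — b=0,1,2,3,4 (map FFFFF...)
[7] append(b, 2) — b=0,1,2,3,4,5,6 (map FFFFFFF.)
[8] append(b, 1) — b=0,1,2,3,4,5,6,7 (map FFFFFFFF)
[9] unlink(b) —  (map ........)
[10] create(a) — a=0 (map F.......)
[11] append(a, 3) — a=0,1,2,3 (map FFFF....)
[12] unlink(a) —  (map ........)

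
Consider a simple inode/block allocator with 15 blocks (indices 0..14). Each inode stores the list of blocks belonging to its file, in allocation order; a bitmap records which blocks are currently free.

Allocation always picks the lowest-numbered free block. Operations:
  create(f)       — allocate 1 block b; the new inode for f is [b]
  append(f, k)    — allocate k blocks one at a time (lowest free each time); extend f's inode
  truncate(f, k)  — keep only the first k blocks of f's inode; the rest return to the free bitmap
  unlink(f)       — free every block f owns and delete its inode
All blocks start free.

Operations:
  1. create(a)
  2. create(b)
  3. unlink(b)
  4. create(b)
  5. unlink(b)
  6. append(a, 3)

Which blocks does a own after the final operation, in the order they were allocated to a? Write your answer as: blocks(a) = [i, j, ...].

blocks(a) = [0, 1, 2, 3]

  1. create(a)  ⇒  F..............  {a→[0]}
  2. create(b)  ⇒  FF.............  {a→[0]; b→[1]}
  3. unlink(b)  ⇒  F..............  {a→[0]}
  4. create(b)  ⇒  FF.............  {a→[0]; b→[1]}
  5. unlink(b)  ⇒  F..............  {a→[0]}
  6. append(a, 3)  ⇒  FFFF...........  {a→[0, 1, 2, 3]}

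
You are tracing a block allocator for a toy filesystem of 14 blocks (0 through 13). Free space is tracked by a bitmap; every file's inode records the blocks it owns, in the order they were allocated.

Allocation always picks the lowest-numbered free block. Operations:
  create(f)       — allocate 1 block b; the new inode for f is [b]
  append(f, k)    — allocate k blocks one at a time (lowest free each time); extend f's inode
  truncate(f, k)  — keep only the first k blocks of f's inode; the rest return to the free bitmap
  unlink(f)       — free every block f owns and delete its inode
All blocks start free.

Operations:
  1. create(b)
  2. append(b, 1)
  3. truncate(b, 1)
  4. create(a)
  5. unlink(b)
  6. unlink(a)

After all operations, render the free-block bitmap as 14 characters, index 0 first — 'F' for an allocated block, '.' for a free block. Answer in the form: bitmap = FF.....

after create(b) → b:[0]  free=[F.............]
after append(b, 1) → b:[0, 1]  free=[FF............]
after truncate(b, 1) → b:[0]  free=[F.............]
after create(a) → a:[1], b:[0]  free=[FF............]
after unlink(b) → a:[1]  free=[.F............]
after unlink(a) →   free=[..............]

bitmap = ..............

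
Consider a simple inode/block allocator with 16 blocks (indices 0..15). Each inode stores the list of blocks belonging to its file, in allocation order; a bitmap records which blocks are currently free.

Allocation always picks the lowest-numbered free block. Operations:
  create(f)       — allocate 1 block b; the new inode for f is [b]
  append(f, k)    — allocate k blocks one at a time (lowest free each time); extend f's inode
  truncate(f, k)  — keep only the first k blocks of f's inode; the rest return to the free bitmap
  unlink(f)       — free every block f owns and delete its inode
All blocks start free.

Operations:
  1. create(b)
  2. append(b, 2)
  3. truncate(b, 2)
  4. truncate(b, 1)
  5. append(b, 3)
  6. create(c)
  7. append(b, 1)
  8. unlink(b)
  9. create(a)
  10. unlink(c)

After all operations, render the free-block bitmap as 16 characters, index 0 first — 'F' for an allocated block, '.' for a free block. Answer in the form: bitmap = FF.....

after create(b) → b:[0]  free=[F...............]
after append(b, 2) → b:[0, 1, 2]  free=[FFF.............]
after truncate(b, 2) → b:[0, 1]  free=[FF..............]
after truncate(b, 1) → b:[0]  free=[F...............]
after append(b, 3) → b:[0, 1, 2, 3]  free=[FFFF............]
after create(c) → b:[0, 1, 2, 3], c:[4]  free=[FFFFF...........]
after append(b, 1) → b:[0, 1, 2, 3, 5], c:[4]  free=[FFFFFF..........]
after unlink(b) → c:[4]  free=[....F...........]
after create(a) → a:[0], c:[4]  free=[F...F...........]
after unlink(c) → a:[0]  free=[F...............]

bitmap = F...............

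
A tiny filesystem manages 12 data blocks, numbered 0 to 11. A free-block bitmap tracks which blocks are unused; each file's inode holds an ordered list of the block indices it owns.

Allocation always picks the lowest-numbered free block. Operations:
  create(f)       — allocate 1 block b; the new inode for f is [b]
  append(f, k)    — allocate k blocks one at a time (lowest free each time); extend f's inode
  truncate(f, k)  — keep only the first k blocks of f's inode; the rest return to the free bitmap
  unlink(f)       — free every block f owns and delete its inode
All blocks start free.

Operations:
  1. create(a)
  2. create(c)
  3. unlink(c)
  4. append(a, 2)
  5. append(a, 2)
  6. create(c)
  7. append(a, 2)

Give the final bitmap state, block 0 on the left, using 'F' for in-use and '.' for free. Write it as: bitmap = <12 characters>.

create(a): bitmap=F........... | a=[0]
create(c): bitmap=FF.......... | a=[0] c=[1]
unlink(c): bitmap=F........... | a=[0]
append(a, 2): bitmap=FFF......... | a=[0, 1, 2]
append(a, 2): bitmap=FFFFF....... | a=[0, 1, 2, 3, 4]
create(c): bitmap=FFFFFF...... | a=[0, 1, 2, 3, 4] c=[5]
append(a, 2): bitmap=FFFFFFFF.... | a=[0, 1, 2, 3, 4, 6, 7] c=[5]

bitmap = FFFFFFFF....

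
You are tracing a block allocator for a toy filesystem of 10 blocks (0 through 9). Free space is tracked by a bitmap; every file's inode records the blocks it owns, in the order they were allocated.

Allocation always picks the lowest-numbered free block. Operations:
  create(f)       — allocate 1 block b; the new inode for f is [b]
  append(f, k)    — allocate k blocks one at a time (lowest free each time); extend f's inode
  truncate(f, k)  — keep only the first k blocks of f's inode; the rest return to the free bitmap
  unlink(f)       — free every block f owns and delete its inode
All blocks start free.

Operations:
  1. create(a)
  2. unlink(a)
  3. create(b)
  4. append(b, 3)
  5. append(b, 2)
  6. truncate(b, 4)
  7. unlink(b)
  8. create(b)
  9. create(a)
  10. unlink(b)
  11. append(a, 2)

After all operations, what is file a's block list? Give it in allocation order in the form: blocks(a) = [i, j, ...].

blocks(a) = [1, 0, 2]

after create(a) → a:[0]  free=[F.........]
after unlink(a) →   free=[..........]
after create(b) → b:[0]  free=[F.........]
after append(b, 3) → b:[0, 1, 2, 3]  free=[FFFF......]
after append(b, 2) → b:[0, 1, 2, 3, 4, 5]  free=[FFFFFF....]
after truncate(b, 4) → b:[0, 1, 2, 3]  free=[FFFF......]
after unlink(b) →   free=[..........]
after create(b) → b:[0]  free=[F.........]
after create(a) → a:[1], b:[0]  free=[FF........]
after unlink(b) → a:[1]  free=[.F........]
after append(a, 2) → a:[1, 0, 2]  free=[FFF.......]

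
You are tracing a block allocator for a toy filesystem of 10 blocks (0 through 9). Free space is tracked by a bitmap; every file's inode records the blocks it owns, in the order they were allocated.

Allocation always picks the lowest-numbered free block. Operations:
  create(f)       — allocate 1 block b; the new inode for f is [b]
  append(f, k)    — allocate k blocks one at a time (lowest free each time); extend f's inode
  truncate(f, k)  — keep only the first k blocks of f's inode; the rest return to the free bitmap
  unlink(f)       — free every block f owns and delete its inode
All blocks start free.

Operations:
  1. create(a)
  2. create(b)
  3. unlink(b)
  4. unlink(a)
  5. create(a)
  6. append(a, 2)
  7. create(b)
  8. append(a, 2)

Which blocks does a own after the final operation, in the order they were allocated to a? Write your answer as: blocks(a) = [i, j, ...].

  1. create(a)  ⇒  F.........  {a→[0]}
  2. create(b)  ⇒  FF........  {a→[0]; b→[1]}
  3. unlink(b)  ⇒  F.........  {a→[0]}
  4. unlink(a)  ⇒  ..........  {}
  5. create(a)  ⇒  F.........  {a→[0]}
  6. append(a, 2)  ⇒  FFF.......  {a→[0, 1, 2]}
  7. create(b)  ⇒  FFFF......  {a→[0, 1, 2]; b→[3]}
  8. append(a, 2)  ⇒  FFFFFF....  {a→[0, 1, 2, 4, 5]; b→[3]}

blocks(a) = [0, 1, 2, 4, 5]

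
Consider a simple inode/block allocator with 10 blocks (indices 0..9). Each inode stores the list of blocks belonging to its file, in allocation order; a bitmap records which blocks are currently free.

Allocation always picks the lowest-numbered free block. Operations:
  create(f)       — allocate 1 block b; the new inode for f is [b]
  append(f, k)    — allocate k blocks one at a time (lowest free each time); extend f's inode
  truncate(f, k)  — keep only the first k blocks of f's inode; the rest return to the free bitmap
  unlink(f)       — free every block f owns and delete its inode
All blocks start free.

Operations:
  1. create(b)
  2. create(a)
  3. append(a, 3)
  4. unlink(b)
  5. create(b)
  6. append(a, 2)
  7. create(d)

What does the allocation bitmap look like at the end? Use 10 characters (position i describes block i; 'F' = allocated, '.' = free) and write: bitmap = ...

after create(b) → b:[0]  free=[F.........]
after create(a) → a:[1], b:[0]  free=[FF........]
after append(a, 3) → a:[1, 2, 3, 4], b:[0]  free=[FFFFF.....]
after unlink(b) → a:[1, 2, 3, 4]  free=[.FFFF.....]
after create(b) → a:[1, 2, 3, 4], b:[0]  free=[FFFFF.....]
after append(a, 2) → a:[1, 2, 3, 4, 5, 6], b:[0]  free=[FFFFFFF...]
after create(d) → a:[1, 2, 3, 4, 5, 6], b:[0], d:[7]  free=[FFFFFFFF..]

bitmap = FFFFFFFF..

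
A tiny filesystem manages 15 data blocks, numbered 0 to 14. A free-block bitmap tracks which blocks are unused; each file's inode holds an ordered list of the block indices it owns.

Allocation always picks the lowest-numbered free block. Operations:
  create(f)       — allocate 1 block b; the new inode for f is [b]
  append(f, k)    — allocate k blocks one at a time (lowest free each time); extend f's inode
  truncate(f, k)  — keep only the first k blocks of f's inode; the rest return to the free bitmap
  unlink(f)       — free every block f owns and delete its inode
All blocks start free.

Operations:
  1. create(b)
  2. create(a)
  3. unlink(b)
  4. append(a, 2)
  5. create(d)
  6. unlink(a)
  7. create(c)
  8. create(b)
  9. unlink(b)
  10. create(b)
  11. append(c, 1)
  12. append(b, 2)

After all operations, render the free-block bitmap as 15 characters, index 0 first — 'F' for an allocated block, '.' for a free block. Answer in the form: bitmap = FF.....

create(b): bitmap=F.............. | b=[0]
create(a): bitmap=FF............. | a=[1] b=[0]
unlink(b): bitmap=.F............. | a=[1]
append(a, 2): bitmap=FFF............ | a=[1, 0, 2]
create(d): bitmap=FFFF........... | a=[1, 0, 2] d=[3]
unlink(a): bitmap=...F........... | d=[3]
create(c): bitmap=F..F........... | c=[0] d=[3]
create(b): bitmap=FF.F........... | b=[1] c=[0] d=[3]
unlink(b): bitmap=F..F........... | c=[0] d=[3]
create(b): bitmap=FF.F........... | b=[1] c=[0] d=[3]
append(c, 1): bitmap=FFFF........... | b=[1] c=[0, 2] d=[3]
append(b, 2): bitmap=FFFFFF......... | b=[1, 4, 5] c=[0, 2] d=[3]

bitmap = FFFFFF.........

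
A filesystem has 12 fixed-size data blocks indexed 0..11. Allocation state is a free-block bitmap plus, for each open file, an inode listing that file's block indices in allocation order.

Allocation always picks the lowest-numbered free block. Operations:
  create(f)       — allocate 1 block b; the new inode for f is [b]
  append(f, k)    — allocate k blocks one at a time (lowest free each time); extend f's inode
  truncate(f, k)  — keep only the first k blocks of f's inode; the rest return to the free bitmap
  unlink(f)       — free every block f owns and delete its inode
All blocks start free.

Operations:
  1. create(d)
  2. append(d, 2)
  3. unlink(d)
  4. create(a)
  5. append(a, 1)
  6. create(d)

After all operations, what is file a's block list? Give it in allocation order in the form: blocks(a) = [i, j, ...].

blocks(a) = [0, 1]

create(d): bitmap=F........... | d=[0]
append(d, 2): bitmap=FFF......... | d=[0, 1, 2]
unlink(d): bitmap=............ | 
create(a): bitmap=F........... | a=[0]
append(a, 1): bitmap=FF.......... | a=[0, 1]
create(d): bitmap=FFF......... | a=[0, 1] d=[2]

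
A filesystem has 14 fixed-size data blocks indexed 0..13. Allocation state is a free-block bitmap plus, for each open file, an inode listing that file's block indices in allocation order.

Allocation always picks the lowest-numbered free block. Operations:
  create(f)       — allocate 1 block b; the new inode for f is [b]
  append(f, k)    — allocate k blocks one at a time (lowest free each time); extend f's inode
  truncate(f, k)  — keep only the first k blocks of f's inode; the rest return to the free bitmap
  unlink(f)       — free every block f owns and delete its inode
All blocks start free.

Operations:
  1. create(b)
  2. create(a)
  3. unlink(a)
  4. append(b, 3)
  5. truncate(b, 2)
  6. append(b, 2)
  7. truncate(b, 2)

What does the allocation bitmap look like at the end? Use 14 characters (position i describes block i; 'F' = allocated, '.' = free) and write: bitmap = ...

[1] create(b) — b=0 (map F.............)
[2] create(a) — a=1 b=0 (map FF............)
[3] unlink(a) — b=0 (map F.............)
[4] append(b, 3) — b=0,1,2,3 (map FFFF..........)
[5] truncate(b, 2) — b=0,1 (map FF............)
[6] append(b, 2) — b=0,1,2,3 (map FFFF..........)
[7] truncate(b, 2) — b=0,1 (map FF............)

bitmap = FF............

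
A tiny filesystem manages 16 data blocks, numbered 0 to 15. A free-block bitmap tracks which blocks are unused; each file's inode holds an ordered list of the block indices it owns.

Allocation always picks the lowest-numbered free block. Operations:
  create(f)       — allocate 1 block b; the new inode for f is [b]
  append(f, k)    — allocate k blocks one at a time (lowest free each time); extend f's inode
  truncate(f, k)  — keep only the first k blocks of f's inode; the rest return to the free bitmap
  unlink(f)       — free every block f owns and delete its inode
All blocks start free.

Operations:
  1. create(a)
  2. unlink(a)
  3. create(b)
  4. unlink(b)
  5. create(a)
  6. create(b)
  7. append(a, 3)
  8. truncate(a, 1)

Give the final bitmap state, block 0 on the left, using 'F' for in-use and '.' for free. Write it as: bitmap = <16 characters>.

[1] create(a) — a=0 (map F...............)
[2] unlink(a) —  (map ................)
[3] create(b) — b=0 (map F...............)
[4] unlink(b) —  (map ................)
[5] create(a) — a=0 (map F...............)
[6] create(b) — a=0 b=1 (map FF..............)
[7] append(a, 3) — a=0,2,3,4 b=1 (map FFFFF...........)
[8] truncate(a, 1) — a=0 b=1 (map FF..............)

bitmap = FF..............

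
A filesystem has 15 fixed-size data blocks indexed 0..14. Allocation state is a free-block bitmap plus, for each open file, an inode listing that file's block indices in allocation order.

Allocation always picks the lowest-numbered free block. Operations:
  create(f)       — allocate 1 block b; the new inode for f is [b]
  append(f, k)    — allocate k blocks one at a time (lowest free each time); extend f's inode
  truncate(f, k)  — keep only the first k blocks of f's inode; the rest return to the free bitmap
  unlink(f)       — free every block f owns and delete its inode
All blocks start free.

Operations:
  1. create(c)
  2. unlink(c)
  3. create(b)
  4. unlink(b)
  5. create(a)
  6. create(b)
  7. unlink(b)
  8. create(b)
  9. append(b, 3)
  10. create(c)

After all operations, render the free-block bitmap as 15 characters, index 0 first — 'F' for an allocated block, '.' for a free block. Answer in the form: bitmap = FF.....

bitmap = FFFFFF.........

  1. create(c)  ⇒  F..............  {c→[0]}
  2. unlink(c)  ⇒  ...............  {}
  3. create(b)  ⇒  F..............  {b→[0]}
  4. unlink(b)  ⇒  ...............  {}
  5. create(a)  ⇒  F..............  {a→[0]}
  6. create(b)  ⇒  FF.............  {a→[0]; b→[1]}
  7. unlink(b)  ⇒  F..............  {a→[0]}
  8. create(b)  ⇒  FF.............  {a→[0]; b→[1]}
  9. append(b, 3)  ⇒  FFFFF..........  {a→[0]; b→[1, 2, 3, 4]}
  10. create(c)  ⇒  FFFFFF.........  {a→[0]; b→[1, 2, 3, 4]; c→[5]}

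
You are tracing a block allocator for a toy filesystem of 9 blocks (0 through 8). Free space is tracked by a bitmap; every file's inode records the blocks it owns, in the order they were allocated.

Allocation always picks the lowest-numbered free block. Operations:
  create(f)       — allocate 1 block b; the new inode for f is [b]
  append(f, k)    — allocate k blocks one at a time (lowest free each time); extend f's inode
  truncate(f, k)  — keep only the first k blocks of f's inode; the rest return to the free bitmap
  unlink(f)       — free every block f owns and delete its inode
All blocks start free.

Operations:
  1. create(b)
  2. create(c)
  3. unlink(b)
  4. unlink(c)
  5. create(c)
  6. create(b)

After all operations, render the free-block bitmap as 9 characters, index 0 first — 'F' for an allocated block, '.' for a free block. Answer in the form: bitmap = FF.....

[1] create(b) — b=0 (map F........)
[2] create(c) — b=0 c=1 (map FF.......)
[3] unlink(b) — c=1 (map .F.......)
[4] unlink(c) —  (map .........)
[5] create(c) — c=0 (map F........)
[6] create(b) — b=1 c=0 (map FF.......)

bitmap = FF.......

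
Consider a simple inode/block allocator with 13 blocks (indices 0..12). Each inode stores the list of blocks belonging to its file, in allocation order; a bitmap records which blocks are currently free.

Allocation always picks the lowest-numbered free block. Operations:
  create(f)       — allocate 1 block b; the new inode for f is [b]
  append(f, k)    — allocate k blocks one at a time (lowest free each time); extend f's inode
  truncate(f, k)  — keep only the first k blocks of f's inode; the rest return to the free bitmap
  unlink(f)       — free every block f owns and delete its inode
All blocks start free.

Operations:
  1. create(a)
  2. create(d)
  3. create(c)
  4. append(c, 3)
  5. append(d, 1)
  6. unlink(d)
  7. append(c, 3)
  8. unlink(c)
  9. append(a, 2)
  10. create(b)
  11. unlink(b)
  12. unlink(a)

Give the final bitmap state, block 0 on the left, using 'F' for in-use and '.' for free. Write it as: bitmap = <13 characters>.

  1. create(a)  ⇒  F............  {a→[0]}
  2. create(d)  ⇒  FF...........  {a→[0]; d→[1]}
  3. create(c)  ⇒  FFF..........  {a→[0]; c→[2]; d→[1]}
  4. append(c, 3)  ⇒  FFFFFF.......  {a→[0]; c→[2, 3, 4, 5]; d→[1]}
  5. append(d, 1)  ⇒  FFFFFFF......  {a→[0]; c→[2, 3, 4, 5]; d→[1, 6]}
  6. unlink(d)  ⇒  F.FFFF.......  {a→[0]; c→[2, 3, 4, 5]}
  7. append(c, 3)  ⇒  FFFFFFFF.....  {a→[0]; c→[2, 3, 4, 5, 1, 6, 7]}
  8. unlink(c)  ⇒  F............  {a→[0]}
  9. append(a, 2)  ⇒  FFF..........  {a→[0, 1, 2]}
  10. create(b)  ⇒  FFFF.........  {a→[0, 1, 2]; b→[3]}
  11. unlink(b)  ⇒  FFF..........  {a→[0, 1, 2]}
  12. unlink(a)  ⇒  .............  {}

bitmap = .............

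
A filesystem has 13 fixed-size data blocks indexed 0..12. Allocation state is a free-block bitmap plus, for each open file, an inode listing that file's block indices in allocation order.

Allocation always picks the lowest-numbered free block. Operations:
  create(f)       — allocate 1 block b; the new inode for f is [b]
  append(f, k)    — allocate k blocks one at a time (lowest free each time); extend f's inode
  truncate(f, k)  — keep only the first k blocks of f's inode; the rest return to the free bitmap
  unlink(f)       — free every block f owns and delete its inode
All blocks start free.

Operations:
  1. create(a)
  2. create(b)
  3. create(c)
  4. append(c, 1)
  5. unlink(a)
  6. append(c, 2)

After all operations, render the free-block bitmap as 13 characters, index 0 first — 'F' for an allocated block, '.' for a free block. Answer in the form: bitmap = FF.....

bitmap = FFFFF........

after create(a) → a:[0]  free=[F............]
after create(b) → a:[0], b:[1]  free=[FF...........]
after create(c) → a:[0], b:[1], c:[2]  free=[FFF..........]
after append(c, 1) → a:[0], b:[1], c:[2, 3]  free=[FFFF.........]
after unlink(a) → b:[1], c:[2, 3]  free=[.FFF.........]
after append(c, 2) → b:[1], c:[2, 3, 0, 4]  free=[FFFFF........]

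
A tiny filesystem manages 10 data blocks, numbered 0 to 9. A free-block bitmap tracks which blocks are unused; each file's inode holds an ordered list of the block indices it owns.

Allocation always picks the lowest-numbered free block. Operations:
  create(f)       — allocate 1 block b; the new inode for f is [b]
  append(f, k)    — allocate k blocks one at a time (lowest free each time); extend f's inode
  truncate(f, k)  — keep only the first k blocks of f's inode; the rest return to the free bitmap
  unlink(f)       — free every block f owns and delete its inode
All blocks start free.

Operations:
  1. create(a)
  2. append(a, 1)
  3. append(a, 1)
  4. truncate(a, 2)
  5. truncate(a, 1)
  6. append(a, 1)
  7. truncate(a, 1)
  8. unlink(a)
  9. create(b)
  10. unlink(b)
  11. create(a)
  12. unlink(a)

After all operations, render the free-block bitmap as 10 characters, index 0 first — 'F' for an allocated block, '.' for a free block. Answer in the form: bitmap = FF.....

bitmap = ..........

[1] create(a) — a=0 (map F.........)
[2] append(a, 1) — a=0,1 (map FF........)
[3] append(a, 1) — a=0,1,2 (map FFF.......)
[4] truncate(a, 2) — a=0,1 (map FF........)
[5] truncate(a, 1) — a=0 (map F.........)
[6] append(a, 1) — a=0,1 (map FF........)
[7] truncate(a, 1) — a=0 (map F.........)
[8] unlink(a) —  (map ..........)
[9] create(b) — b=0 (map F.........)
[10] unlink(b) —  (map ..........)
[11] create(a) — a=0 (map F.........)
[12] unlink(a) —  (map ..........)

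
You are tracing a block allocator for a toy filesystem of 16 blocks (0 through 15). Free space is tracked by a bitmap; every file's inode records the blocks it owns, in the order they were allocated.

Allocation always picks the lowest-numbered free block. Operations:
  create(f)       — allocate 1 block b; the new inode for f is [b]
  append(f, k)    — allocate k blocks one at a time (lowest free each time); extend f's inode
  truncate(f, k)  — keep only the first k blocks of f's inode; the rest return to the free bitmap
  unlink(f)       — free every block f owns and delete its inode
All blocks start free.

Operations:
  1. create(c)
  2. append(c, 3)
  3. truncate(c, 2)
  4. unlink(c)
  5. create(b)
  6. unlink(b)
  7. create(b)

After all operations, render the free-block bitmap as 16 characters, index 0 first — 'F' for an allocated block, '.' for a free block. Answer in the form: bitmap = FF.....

bitmap = F...............

  1. create(c)  ⇒  F...............  {c→[0]}
  2. append(c, 3)  ⇒  FFFF............  {c→[0, 1, 2, 3]}
  3. truncate(c, 2)  ⇒  FF..............  {c→[0, 1]}
  4. unlink(c)  ⇒  ................  {}
  5. create(b)  ⇒  F...............  {b→[0]}
  6. unlink(b)  ⇒  ................  {}
  7. create(b)  ⇒  F...............  {b→[0]}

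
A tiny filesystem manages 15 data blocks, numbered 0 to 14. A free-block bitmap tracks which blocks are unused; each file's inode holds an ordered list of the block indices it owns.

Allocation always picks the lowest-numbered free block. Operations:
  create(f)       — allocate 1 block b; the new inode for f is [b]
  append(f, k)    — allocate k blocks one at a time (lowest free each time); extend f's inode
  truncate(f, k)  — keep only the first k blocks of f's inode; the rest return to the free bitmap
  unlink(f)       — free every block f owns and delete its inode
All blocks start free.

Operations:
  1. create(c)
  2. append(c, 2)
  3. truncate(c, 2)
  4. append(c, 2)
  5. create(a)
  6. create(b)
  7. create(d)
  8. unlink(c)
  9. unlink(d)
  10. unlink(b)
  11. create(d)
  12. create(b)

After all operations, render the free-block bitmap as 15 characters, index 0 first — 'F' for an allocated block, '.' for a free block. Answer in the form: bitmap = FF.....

bitmap = FF..F..........

  1. create(c)  ⇒  F..............  {c→[0]}
  2. append(c, 2)  ⇒  FFF............  {c→[0, 1, 2]}
  3. truncate(c, 2)  ⇒  FF.............  {c→[0, 1]}
  4. append(c, 2)  ⇒  FFFF...........  {c→[0, 1, 2, 3]}
  5. create(a)  ⇒  FFFFF..........  {a→[4]; c→[0, 1, 2, 3]}
  6. create(b)  ⇒  FFFFFF.........  {a→[4]; b→[5]; c→[0, 1, 2, 3]}
  7. create(d)  ⇒  FFFFFFF........  {a→[4]; b→[5]; c→[0, 1, 2, 3]; d→[6]}
  8. unlink(c)  ⇒  ....FFF........  {a→[4]; b→[5]; d→[6]}
  9. unlink(d)  ⇒  ....FF.........  {a→[4]; b→[5]}
  10. unlink(b)  ⇒  ....F..........  {a→[4]}
  11. create(d)  ⇒  F...F..........  {a→[4]; d→[0]}
  12. create(b)  ⇒  FF..F..........  {a→[4]; b→[1]; d→[0]}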